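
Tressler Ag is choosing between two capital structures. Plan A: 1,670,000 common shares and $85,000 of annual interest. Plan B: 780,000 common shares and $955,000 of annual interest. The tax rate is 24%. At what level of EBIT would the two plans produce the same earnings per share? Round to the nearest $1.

$1,717,472

At indifference, (EBIT − 85,000)(1 − t)/1,670,000 = (EBIT − 955,000)(1 − t)/780,000.
Cancelling (1 − t) and cross-multiplying: 780,000·(EBIT − 85,000) = 1,670,000·(EBIT − 955,000).
Solving, EBIT = (955,000·1,670,000 − 85,000·780,000) / (1,670,000 − 780,000) = 1,528,550,000,000 / 890,000 = 1,717,471.91.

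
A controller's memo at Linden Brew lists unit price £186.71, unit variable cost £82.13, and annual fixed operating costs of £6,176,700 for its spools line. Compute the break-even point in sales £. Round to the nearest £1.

Contribution margin per unit = £186.71 − £82.13 = £104.58, a CM ratio of £104.58 ÷ £186.71 = 0.5601.
Break-even sales = FC ÷ CM ratio = £6,176,700 × £186.71 / £104.58 = £11,027,459.

£11,027,459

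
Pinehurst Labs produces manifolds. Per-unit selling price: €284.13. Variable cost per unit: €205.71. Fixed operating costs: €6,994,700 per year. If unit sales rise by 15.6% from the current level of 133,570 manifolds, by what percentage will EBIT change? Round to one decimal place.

+47.0%

Contribution at this volume is 133,570 × €78.42 = €10,474,559.40.
Subtracting fixed costs: EBIT = €10,474,559.40 − €6,994,700 = €3,479,859.40.
DOL = contribution ÷ EBIT = €10,474,559.40 ÷ €3,479,859.40 = 3.0101.
So EBIT moves 3.0101 × (+15.6%) = +47.0%.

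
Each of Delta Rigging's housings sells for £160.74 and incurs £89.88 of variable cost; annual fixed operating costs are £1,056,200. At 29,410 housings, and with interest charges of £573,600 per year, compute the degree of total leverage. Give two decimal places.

4.59

Total contribution margin = 29,410 × £70.86 = £2,083,992.60.
Operating income = contribution − fixed costs = £2,083,992.60 − £1,056,200 = £1,027,792.60. Interest = £573,600.00, so EBIT − I = £454,192.60.
DCL = contribution ÷ (EBIT − I) = £2,083,992.60 ÷ £454,192.60 = 4.5883.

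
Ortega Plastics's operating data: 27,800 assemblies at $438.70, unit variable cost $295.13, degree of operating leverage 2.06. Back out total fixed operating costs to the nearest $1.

$2,053,748

Total contribution margin = 27,800 × $143.57 = $3,991,246.00.
DOL = contribution / EBIT, so EBIT = $3,991,246.00 / 2.06 = $1,937,498.06.
And FC = contribution − EBIT = $3,991,246.00 − $1,937,498.06 = $2,053,748.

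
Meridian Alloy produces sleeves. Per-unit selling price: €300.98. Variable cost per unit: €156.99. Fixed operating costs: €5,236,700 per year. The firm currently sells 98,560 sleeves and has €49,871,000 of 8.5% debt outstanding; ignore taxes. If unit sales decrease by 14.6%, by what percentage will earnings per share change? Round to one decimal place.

-43.9%

At 98,560 units, contribution = 98,560 × €143.99 = €14,191,654.40.
Operating income = contribution − fixed costs = €14,191,654.40 − €5,236,700 = €8,954,954.40.
After interest of €4,239,035.00, pre-tax earnings = €4,715,919.40.
Degree of combined leverage = contribution ÷ (EBIT − I) = €14,191,654.40 ÷ €4,715,919.40 = 3.0093.
EPS therefore changes by 3.0093 × (-14.6%) = -43.9%.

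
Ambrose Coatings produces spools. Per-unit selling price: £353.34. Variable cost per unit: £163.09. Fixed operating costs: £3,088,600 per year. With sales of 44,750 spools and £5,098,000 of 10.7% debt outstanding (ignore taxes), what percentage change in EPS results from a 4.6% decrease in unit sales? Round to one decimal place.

Total contribution margin = 44,750 × £190.25 = £8,513,687.50.
EBIT = £8,513,687.50 − £3,088,600 = £5,425,087.50.
Interest = £545,486.00, so EBIT − I = £4,879,601.50.
DCL = total CM / (EBIT − I) = £8,513,687.50 / £4,879,601.50 = 1.7448.
%ΔEPS = DCL × %ΔSales = 1.7448 × -4.6% = -8.0%.

-8.0%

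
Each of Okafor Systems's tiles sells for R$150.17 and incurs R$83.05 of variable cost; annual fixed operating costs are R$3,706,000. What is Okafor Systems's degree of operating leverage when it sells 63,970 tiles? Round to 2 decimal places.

At 63,970 units, contribution = 63,970 × R$67.12 = R$4,293,666.40.
Operating income = contribution − fixed costs = R$4,293,666.40 − R$3,706,000 = R$587,666.40.
DOL = contribution ÷ EBIT = R$4,293,666.40 ÷ R$587,666.40 = 7.3063.

7.31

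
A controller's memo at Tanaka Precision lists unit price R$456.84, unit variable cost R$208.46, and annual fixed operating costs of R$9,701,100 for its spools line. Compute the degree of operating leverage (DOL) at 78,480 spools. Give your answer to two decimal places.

1.99

Contribution at this volume is 78,480 × R$248.38 = R$19,492,862.40.
Subtracting fixed costs: EBIT = R$19,492,862.40 − R$9,701,100 = R$9,791,762.40.
So DOL = total CM / EBIT = R$19,492,862.40 / R$9,791,762.40 = 1.9907.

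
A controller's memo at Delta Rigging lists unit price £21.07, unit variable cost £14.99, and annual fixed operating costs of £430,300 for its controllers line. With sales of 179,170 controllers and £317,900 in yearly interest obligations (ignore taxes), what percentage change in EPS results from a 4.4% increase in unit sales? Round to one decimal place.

+14.0%

Contribution at this volume is 179,170 × £6.08 = £1,089,353.60.
Subtracting fixed costs: EBIT = £1,089,353.60 − £430,300 = £659,053.60.
After interest of £317,900.00, pre-tax earnings = £341,153.60.
Degree of combined leverage = contribution ÷ (EBIT − I) = £1,089,353.60 ÷ £341,153.60 = 3.1931.
%ΔEPS = DCL × %ΔSales = 3.1931 × +4.4% = +14.0%.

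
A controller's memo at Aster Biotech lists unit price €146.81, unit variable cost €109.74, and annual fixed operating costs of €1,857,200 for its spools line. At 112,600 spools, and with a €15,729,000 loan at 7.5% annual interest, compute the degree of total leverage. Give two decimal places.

3.67

Contribution at this volume is 112,600 × €37.07 = €4,174,082.00.
EBIT = €4,174,082.00 − €1,857,200 = €2,316,882.00. Interest = €1,179,675.00.
DOL = €4,174,082.00 ÷ €2,316,882.00 = 1.8016; DFL = €2,316,882.00 ÷ €1,137,207.00 = 2.0373.
DCL = DOL × DFL = 1.8016 × 2.0373 = 3.6704.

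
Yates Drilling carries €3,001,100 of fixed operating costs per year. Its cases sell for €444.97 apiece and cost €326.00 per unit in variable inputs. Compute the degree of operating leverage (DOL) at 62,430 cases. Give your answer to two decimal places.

Contribution at this volume is 62,430 × €118.97 = €7,427,297.10.
Operating income = contribution − fixed costs = €7,427,297.10 − €3,001,100 = €4,426,197.10.
Degree of operating leverage = €7,427,297.10 / €4,426,197.10 = 1.6780.

1.68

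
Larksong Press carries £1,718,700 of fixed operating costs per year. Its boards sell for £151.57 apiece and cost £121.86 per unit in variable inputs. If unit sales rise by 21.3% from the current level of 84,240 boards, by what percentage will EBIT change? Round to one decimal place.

Contribution at this volume is 84,240 × £29.71 = £2,502,770.40.
Operating income = contribution − fixed costs = £2,502,770.40 − £1,718,700 = £784,070.40.
Degree of operating leverage = £2,502,770.40 / £784,070.40 = 3.1920.
Operating income changes by 3.1920 × +21.3% = +68.0%.

+68.0%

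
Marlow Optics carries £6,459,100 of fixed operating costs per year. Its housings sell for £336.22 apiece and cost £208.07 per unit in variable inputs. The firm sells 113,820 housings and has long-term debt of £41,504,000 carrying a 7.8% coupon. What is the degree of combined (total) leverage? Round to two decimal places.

At 113,820 units, contribution = 113,820 × £128.15 = £14,586,033.00.
Subtracting fixed costs: EBIT = £14,586,033.00 − £6,459,100 = £8,126,933.00. Interest = £3,237,312.00, so EBIT − I = £4,889,621.00.
DCL = contribution ÷ (EBIT − I) = £14,586,033.00 ÷ £4,889,621.00 = 2.9831.

2.98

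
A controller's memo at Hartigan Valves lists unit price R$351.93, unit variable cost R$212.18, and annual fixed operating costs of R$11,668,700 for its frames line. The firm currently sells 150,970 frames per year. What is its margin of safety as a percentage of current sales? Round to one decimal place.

Contribution margin per unit = R$351.93 − R$212.18 = R$139.75. Break-even units = R$11,668,700 ÷ R$139.75 = 83,496.96; break-even revenue = 83,496.96 × R$351.93 = R$29,385,084.73.
Current sales = 150,970 × R$351.93 = R$53,130,872.10.
Margin of safety = (R$53,130,872.10 − R$29,385,084.73) ÷ R$53,130,872.10 = 44.7%.

44.7%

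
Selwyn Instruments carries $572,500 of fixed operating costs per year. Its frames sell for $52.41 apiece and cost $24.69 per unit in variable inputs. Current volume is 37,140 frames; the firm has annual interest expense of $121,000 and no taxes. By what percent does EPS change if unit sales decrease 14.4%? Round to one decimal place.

Contribution at this volume is 37,140 × $27.72 = $1,029,520.80.
Operating income = contribution − fixed costs = $1,029,520.80 − $572,500 = $457,020.80.
After interest of $121,000.00, pre-tax earnings = $336,020.80.
Degree of combined leverage = contribution ÷ (EBIT − I) = $1,029,520.80 ÷ $336,020.80 = 3.0639.
EPS therefore changes by 3.0639 × (-14.4%) = -44.1%.

-44.1%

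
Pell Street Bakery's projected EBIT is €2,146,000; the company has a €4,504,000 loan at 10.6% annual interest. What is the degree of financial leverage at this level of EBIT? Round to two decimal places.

1.29

Interest = €477,424.00.
Degree of financial leverage = EBIT / (EBIT − interest) = €2,146,000 / €1,668,576.00 = 1.2861.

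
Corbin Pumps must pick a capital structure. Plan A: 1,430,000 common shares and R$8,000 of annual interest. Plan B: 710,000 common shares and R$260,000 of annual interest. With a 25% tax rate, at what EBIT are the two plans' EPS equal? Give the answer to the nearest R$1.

At indifference, (EBIT − 8,000)(1 − t)/1,430,000 = (EBIT − 260,000)(1 − t)/710,000.
The (1 − t) factor cancels: (EBIT − 8,000) × 710,000 = (EBIT − 260,000) × 1,430,000.
Solving, EBIT = (260,000·1,430,000 − 8,000·710,000) / (1,430,000 − 710,000) = 366,120,000,000 / 720,000 = 508,500.00.

R$508,500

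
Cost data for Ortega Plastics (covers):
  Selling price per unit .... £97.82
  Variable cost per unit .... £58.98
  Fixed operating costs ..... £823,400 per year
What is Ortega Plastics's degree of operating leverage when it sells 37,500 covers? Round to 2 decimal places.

Contribution at this volume is 37,500 × £38.84 = £1,456,500.00.
Operating income = contribution − fixed costs = £1,456,500.00 − £823,400 = £633,100.00.
DOL = contribution ÷ EBIT = £1,456,500.00 ÷ £633,100.00 = 2.3006.

2.30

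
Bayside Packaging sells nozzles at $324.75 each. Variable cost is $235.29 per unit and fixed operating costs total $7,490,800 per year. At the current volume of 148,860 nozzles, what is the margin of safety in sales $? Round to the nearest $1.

$21,149,827

Contribution margin per unit = $324.75 − $235.29 = $89.46. Break-even units = $7,490,800 ÷ $89.46 = 83,733.51; break-even revenue = 83,733.51 × $324.75 = $27,192,458.08.
Actual sales revenue = 148,860 × $324.75 = $48,342,285.00.
Margin of safety = $48,342,285.00 − $27,192,458.08 = $21,149,827.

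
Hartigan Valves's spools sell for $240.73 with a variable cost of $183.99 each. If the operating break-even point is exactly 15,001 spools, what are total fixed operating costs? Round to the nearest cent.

Contribution margin per unit = $240.73 − $183.99 = $56.74.
Fixed costs = break-even units × CM = 15,001 × $56.74 = $851,156.74.

$851,156.74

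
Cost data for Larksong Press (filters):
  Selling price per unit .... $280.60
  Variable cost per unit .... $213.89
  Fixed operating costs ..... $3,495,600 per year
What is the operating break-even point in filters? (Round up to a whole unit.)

Unit CM = price − variable cost = $280.60 − $213.89 = $66.71.
Break-even volume = fixed costs ÷ CM per unit = $3,495,600 ÷ $66.71 = 52,399.94, so 52,400 filters.

52,400 filters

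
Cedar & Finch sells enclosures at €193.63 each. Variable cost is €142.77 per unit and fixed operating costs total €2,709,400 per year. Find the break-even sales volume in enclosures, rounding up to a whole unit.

53,272 enclosures

Unit CM = price − variable cost = €193.63 − €142.77 = €50.86.
Break-even Q = €2,709,400 / €50.86 = 53,271.73 → 53,272 enclosures.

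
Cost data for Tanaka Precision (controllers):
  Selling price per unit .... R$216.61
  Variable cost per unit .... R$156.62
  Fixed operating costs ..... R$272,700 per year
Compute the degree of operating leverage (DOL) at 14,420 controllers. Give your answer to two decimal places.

1.46

Total contribution margin = 14,420 × R$59.99 = R$865,055.80.
Subtracting fixed costs: EBIT = R$865,055.80 − R$272,700 = R$592,355.80.
DOL = contribution ÷ EBIT = R$865,055.80 ÷ R$592,355.80 = 1.4604.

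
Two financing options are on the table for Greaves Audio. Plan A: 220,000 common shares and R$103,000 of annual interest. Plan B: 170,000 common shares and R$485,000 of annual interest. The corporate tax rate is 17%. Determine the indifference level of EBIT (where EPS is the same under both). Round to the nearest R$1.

R$1,783,800

Set EPS_A = EPS_B: (EBIT − R$103,000)(1 − 0.17) ÷ 220,000 = (EBIT − R$485,000)(1 − 0.17) ÷ 170,000.
Cancelling (1 − t) and cross-multiplying: 170,000·(EBIT − 103,000) = 220,000·(EBIT − 485,000).
Solving, EBIT = (485,000·220,000 − 103,000·170,000) / (220,000 − 170,000) = 89,190,000,000 / 50,000 = 1,783,800.00.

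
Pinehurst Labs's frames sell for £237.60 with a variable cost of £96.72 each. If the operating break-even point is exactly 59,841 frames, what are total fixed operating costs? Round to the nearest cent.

Each unit contributes £237.60 − £96.72 = £140.88.
Since BE = FC / CM, FC = 59,841 × £140.88 = £8,430,400.08.

£8,430,400.08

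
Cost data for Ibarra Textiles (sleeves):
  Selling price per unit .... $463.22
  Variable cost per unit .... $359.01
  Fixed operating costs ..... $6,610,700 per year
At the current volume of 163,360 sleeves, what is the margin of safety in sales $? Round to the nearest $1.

$46,286,642

Each unit contributes $463.22 − $359.01 = $104.21. Break-even units = $6,610,700 ÷ $104.21 = 63,436.33; break-even revenue = 63,436.33 × $463.22 = $29,384,977.01.
Actual sales revenue = 163,360 × $463.22 = $75,671,619.20.
Margin of safety = $75,671,619.20 − $29,384,977.01 = $46,286,642.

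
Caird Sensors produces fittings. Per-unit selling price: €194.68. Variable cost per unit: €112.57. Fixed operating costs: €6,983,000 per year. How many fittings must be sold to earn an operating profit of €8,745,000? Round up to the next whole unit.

Each unit contributes €194.68 − €112.57 = €82.11.
Need Q such that Q × €82.11 − €6,983,000 = €8,745,000, i.e. Q = €15,728,000 / €82.11 = 191,547.92 → 191,548.

191,548 fittings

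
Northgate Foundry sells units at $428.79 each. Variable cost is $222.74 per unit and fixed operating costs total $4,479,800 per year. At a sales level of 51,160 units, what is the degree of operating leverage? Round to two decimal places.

Total contribution margin = 51,160 × $206.05 = $10,541,518.00.
Subtracting fixed costs: EBIT = $10,541,518.00 − $4,479,800 = $6,061,718.00.
Degree of operating leverage = $10,541,518.00 / $6,061,718.00 = 1.7390.

1.74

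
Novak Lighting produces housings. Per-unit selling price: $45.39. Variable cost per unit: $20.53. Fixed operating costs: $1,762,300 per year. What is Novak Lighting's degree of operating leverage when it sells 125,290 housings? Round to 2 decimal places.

2.30

Contribution at this volume is 125,290 × $24.86 = $3,114,709.40.
Subtracting fixed costs: EBIT = $3,114,709.40 − $1,762,300 = $1,352,409.40.
So DOL = total CM / EBIT = $3,114,709.40 / $1,352,409.40 = 2.3031.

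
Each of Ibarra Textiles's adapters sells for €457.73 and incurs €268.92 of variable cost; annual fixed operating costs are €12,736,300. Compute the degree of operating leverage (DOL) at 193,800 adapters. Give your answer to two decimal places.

1.53

Contribution at this volume is 193,800 × €188.81 = €36,591,378.00.
Operating income = contribution − fixed costs = €36,591,378.00 − €12,736,300 = €23,855,078.00.
Degree of operating leverage = €36,591,378.00 / €23,855,078.00 = 1.5339.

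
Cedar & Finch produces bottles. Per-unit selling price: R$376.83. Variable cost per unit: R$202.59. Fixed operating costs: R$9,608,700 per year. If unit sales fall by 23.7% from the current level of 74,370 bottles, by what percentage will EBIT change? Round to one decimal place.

Total contribution margin = 74,370 × R$174.24 = R$12,958,228.80.
Subtracting fixed costs: EBIT = R$12,958,228.80 − R$9,608,700 = R$3,349,528.80.
So DOL = total CM / EBIT = R$12,958,228.80 / R$3,349,528.80 = 3.8687.
So EBIT moves 3.8687 × (-23.7%) = -91.7%.

-91.7%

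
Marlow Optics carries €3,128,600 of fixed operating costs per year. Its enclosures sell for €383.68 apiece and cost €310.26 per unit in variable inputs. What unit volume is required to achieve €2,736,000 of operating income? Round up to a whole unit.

79,878 enclosures

Each unit contributes €383.68 − €310.26 = €73.42.
Required volume = (fixed costs + target profit) ÷ CM = (€3,128,600 + €2,736,000) ÷ €73.42 = 79,877.42, so 79,878 enclosures.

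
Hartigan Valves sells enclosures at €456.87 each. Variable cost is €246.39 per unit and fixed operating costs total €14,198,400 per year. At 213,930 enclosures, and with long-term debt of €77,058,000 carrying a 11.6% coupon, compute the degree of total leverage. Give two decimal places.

2.06

At 213,930 units, contribution = 213,930 × €210.48 = €45,027,986.40.
Operating income = contribution − fixed costs = €45,027,986.40 − €14,198,400 = €30,829,586.40. Interest = €8,938,728.00.
DOL = €45,027,986.40 ÷ €30,829,586.40 = 1.4605; DFL = €30,829,586.40 ÷ €21,890,858.40 = 1.4083.
DCL = DOL × DFL = 1.4605 × 1.4083 = 2.0568.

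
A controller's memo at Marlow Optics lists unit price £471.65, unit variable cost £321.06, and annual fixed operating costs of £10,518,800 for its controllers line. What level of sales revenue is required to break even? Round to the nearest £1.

£32,945,030

Contribution margin per unit = £471.65 − £321.06 = £150.59, a CM ratio of £150.59 ÷ £471.65 = 0.3193.
Break-even sales = FC ÷ CM ratio = £10,518,800 × £471.65 / £150.59 = £32,945,030.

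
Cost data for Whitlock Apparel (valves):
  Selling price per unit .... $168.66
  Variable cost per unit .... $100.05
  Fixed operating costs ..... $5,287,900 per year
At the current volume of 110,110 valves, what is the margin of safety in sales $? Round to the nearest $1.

Unit CM = price − variable cost = $168.66 − $100.05 = $68.61. Break-even units = $5,287,900 ÷ $68.61 = 77,071.86; break-even revenue = 77,071.86 × $168.66 = $12,998,939.13.
Current sales = 110,110 × $168.66 = $18,571,152.60.
Margin of safety = $18,571,152.60 − $12,998,939.13 = $5,572,213.

$5,572,213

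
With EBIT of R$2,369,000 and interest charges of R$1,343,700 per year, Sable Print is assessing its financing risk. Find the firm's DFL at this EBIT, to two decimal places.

Annual interest charges come to R$1,343,700.00.
Degree of financial leverage = EBIT / (EBIT − interest) = R$2,369,000 / R$1,025,300.00 = 2.3105.

2.31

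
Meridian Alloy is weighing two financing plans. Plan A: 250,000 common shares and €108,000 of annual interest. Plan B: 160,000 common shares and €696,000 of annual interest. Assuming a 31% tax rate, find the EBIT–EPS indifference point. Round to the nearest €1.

At indifference, (EBIT − 108,000)(1 − t)/250,000 = (EBIT − 696,000)(1 − t)/160,000.
Cancelling (1 − t) and cross-multiplying: 160,000·(EBIT − 108,000) = 250,000·(EBIT − 696,000).
EBIT × (250,000 − 160,000) = 696,000 × 250,000 − 108,000 × 160,000 = 156,720,000,000, so EBIT = 156,720,000,000 ÷ 90,000 = 1,741,333.33.

€1,741,333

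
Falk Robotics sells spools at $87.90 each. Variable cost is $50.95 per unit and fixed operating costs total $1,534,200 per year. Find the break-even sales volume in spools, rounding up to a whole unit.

41,521 spools

Contribution margin per unit = $87.90 − $50.95 = $36.95.
Break-even Q = $1,534,200 / $36.95 = 41,520.97 → 41,521 spools.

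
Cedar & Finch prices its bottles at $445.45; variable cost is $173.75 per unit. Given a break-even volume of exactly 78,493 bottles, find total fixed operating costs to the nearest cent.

$21,326,548.10

Unit CM = price − variable cost = $445.45 − $173.75 = $271.70.
Fixed costs = break-even units × CM = 78,493 × $271.70 = $21,326,548.10.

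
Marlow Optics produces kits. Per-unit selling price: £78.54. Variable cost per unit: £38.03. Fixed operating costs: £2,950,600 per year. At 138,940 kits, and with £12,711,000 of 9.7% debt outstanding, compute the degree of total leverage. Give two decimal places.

Contribution at this volume is 138,940 × £40.51 = £5,628,459.40.
Operating income = contribution − fixed costs = £5,628,459.40 − £2,950,600 = £2,677,859.40. Interest = £1,232,967.00.
DOL = £5,628,459.40 ÷ £2,677,859.40 = 2.1019; DFL = £2,677,859.40 ÷ £1,444,892.40 = 1.8533.
DCL = DOL × DFL = 2.1019 × 1.8533 = 3.8955.

3.90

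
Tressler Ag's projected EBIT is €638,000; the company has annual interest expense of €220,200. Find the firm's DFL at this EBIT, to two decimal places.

1.53

Interest = €220,200.00.
DFL = EBIT ÷ (EBIT − I) = €638,000 ÷ (€638,000 − €220,200.00) = €638,000 ÷ €417,800.00 = 1.5270.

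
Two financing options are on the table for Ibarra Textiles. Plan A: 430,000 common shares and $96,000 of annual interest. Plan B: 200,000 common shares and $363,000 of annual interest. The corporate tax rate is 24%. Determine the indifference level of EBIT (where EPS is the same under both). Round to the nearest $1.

At indifference, (EBIT − 96,000)(1 − t)/430,000 = (EBIT − 363,000)(1 − t)/200,000.
Cancelling (1 − t) and cross-multiplying: 200,000·(EBIT − 96,000) = 430,000·(EBIT − 363,000).
EBIT × (430,000 − 200,000) = 363,000 × 430,000 − 96,000 × 200,000 = 136,890,000,000, so EBIT = 136,890,000,000 ÷ 230,000 = 595,173.91.

$595,174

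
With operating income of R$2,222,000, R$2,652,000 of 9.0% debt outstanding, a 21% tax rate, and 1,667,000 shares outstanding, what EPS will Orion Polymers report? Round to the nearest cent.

Pre-tax income = R$2,222,000 − R$238,680.00 = R$1,983,320.00.
After tax at 21%: net income = R$1,983,320.00 × 0.79 = R$1,566,822.80.
Per share: R$1,566,822.80 / 1,667,000 shares = R$0.94.

R$0.94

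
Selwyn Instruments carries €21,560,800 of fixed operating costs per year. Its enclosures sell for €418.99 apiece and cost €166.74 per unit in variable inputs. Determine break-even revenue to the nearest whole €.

CM per unit = €418.99 − €166.74 = €252.25; CM ratio = €252.25 / €418.99 = 0.6020.
Break-even sales = FC ÷ CM ratio = €21,560,800 × €418.99 / €252.25 = €35,812,724.

€35,812,724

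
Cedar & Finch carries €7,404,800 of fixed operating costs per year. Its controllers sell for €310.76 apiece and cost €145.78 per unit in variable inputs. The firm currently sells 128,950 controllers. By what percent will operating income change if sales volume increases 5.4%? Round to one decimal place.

+8.3%

Contribution at this volume is 128,950 × €164.98 = €21,274,171.00.
EBIT = €21,274,171.00 − €7,404,800 = €13,869,371.00.
DOL = contribution ÷ EBIT = €21,274,171.00 ÷ €13,869,371.00 = 1.5339.
%ΔEBIT = DOL × %ΔSales = 1.5339 × +5.4% = +8.3%.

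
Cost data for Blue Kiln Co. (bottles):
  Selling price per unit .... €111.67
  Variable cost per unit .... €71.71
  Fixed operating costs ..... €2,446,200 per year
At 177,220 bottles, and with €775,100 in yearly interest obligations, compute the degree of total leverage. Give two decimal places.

At 177,220 units, contribution = 177,220 × €39.96 = €7,081,711.20.
Operating income = contribution − fixed costs = €7,081,711.20 − €2,446,200 = €4,635,511.20. Interest = €775,100.00, so EBIT − I = €3,860,411.20.
DCL = contribution ÷ (EBIT − I) = €7,081,711.20 ÷ €3,860,411.20 = 1.8344.

1.83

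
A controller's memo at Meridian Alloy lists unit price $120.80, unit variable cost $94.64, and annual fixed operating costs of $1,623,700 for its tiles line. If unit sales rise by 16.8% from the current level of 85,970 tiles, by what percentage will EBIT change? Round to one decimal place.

Total contribution margin = 85,970 × $26.16 = $2,248,975.20.
EBIT = $2,248,975.20 − $1,623,700 = $625,275.20.
Degree of operating leverage = $2,248,975.20 / $625,275.20 = 3.5968.
%ΔEBIT = DOL × %ΔSales = 3.5968 × +16.8% = +60.4%.

+60.4%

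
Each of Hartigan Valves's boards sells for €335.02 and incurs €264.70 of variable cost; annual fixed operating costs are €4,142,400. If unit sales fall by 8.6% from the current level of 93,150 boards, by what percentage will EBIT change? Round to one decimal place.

-23.4%

At 93,150 units, contribution = 93,150 × €70.32 = €6,550,308.00.
Subtracting fixed costs: EBIT = €6,550,308.00 − €4,142,400 = €2,407,908.00.
DOL = contribution ÷ EBIT = €6,550,308.00 ÷ €2,407,908.00 = 2.7203.
%ΔEBIT = DOL × %ΔSales = 2.7203 × -8.6% = -23.4%.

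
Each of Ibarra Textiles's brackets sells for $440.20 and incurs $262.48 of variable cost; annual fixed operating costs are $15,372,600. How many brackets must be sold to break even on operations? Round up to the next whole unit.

Contribution margin per unit = $440.20 − $262.48 = $177.72.
Break-even Q = $15,372,600 / $177.72 = 86,498.99 → 86,499 brackets.

86,499 brackets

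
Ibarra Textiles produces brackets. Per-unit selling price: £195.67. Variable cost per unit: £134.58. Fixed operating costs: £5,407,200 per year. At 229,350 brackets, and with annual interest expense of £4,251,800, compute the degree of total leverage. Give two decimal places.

3.22

At 229,350 units, contribution = 229,350 × £61.09 = £14,010,991.50.
Operating income = contribution − fixed costs = £14,010,991.50 − £5,407,200 = £8,603,791.50. Interest = £4,251,800.00.
DOL = £14,010,991.50 ÷ £8,603,791.50 = 1.6285; DFL = £8,603,791.50 ÷ £4,351,991.50 = 1.9770.
DCL = DOL × DFL = 1.6285 × 1.9770 = 3.2195.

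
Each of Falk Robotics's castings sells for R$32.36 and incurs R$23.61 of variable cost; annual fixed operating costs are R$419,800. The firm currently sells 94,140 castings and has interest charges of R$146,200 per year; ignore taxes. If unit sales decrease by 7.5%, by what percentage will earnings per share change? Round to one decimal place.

-24.0%

Total contribution margin = 94,140 × R$8.75 = R$823,725.00.
Operating income = contribution − fixed costs = R$823,725.00 − R$419,800 = R$403,925.00.
After interest of R$146,200.00, pre-tax earnings = R$257,725.00.
Degree of combined leverage = contribution ÷ (EBIT − I) = R$823,725.00 ÷ R$257,725.00 = 3.1961.
EPS therefore changes by 3.1961 × (-7.5%) = -24.0%.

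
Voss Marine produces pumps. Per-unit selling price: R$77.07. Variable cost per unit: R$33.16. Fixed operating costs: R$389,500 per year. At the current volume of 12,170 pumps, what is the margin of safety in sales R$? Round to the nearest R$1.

R$254,299

Contribution margin per unit = R$77.07 − R$33.16 = R$43.91. Break-even units = R$389,500 ÷ R$43.91 = 8,870.42; break-even revenue = 8,870.42 × R$77.07 = R$683,643.02.
Actual sales revenue = 12,170 × R$77.07 = R$937,941.90.
Margin of safety = R$937,941.90 − R$683,643.02 = R$254,299.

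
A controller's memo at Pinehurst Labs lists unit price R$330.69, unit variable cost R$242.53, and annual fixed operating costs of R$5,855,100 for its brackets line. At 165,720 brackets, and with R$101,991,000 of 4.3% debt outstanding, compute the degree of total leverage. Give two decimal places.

Contribution at this volume is 165,720 × R$88.16 = R$14,609,875.20.
Subtracting fixed costs: EBIT = R$14,609,875.20 − R$5,855,100 = R$8,754,775.20. Interest = R$4,385,613.00, so EBIT − I = R$4,369,162.20.
DCL = contribution ÷ (EBIT − I) = R$14,609,875.20 ÷ R$4,369,162.20 = 3.3439.

3.34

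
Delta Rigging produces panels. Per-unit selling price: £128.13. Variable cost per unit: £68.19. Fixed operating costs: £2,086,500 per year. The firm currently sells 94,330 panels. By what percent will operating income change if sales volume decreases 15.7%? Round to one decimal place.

Contribution at this volume is 94,330 × £59.94 = £5,654,140.20.
EBIT = £5,654,140.20 − £2,086,500 = £3,567,640.20.
Degree of operating leverage = £5,654,140.20 / £3,567,640.20 = 1.5848.
%ΔEBIT = DOL × %ΔSales = 1.5848 × -15.7% = -24.9%.

-24.9%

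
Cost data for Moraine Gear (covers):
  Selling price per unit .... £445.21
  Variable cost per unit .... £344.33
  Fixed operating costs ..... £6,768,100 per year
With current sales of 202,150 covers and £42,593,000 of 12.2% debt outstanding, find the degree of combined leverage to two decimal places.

2.42

At 202,150 units, contribution = 202,150 × £100.88 = £20,392,892.00.
Operating income = contribution − fixed costs = £20,392,892.00 − £6,768,100 = £13,624,792.00. Interest = £5,196,346.00, so EBIT − I = £8,428,446.00.
Degree of total leverage = total CM / (EBIT − interest) = £20,392,892.00 / £8,428,446.00 = 2.4195.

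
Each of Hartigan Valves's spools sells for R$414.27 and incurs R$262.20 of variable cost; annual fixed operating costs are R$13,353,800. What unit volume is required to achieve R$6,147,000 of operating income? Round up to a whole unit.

Unit CM = price − variable cost = R$414.27 − R$262.20 = R$152.07.
Units = (FC + target) / CM = (R$13,353,800 + R$6,147,000) / R$152.07 = 128,235.68, so 128,236 spools.

128,236 spools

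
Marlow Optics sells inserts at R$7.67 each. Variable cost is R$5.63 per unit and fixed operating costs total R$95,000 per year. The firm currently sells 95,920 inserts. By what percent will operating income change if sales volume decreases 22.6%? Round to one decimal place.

Contribution at this volume is 95,920 × R$2.04 = R$195,676.80.
Subtracting fixed costs: EBIT = R$195,676.80 − R$95,000 = R$100,676.80.
DOL = contribution ÷ EBIT = R$195,676.80 ÷ R$100,676.80 = 1.9436.
Operating income changes by 1.9436 × -22.6% = -43.9%.

-43.9%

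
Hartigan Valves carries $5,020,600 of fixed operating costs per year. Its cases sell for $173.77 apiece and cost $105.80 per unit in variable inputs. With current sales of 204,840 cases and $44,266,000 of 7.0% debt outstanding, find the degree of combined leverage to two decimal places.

2.40

Contribution at this volume is 204,840 × $67.97 = $13,922,974.80.
EBIT = $13,922,974.80 − $5,020,600 = $8,902,374.80. Interest = $3,098,620.00.
DOL = $13,922,974.80 ÷ $8,902,374.80 = 1.5640; DFL = $8,902,374.80 ÷ $5,803,754.80 = 1.5339.
Combined leverage = 1.5640 × 1.5339 = 2.3990.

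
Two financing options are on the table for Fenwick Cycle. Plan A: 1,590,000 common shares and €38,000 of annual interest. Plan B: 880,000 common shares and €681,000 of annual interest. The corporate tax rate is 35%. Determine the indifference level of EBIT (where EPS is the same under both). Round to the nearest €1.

€1,477,958

At indifference, (EBIT − 38,000)(1 − t)/1,590,000 = (EBIT − 681,000)(1 − t)/880,000.
Cancelling (1 − t) and cross-multiplying: 880,000·(EBIT − 38,000) = 1,590,000·(EBIT − 681,000).
Solving, EBIT = (681,000·1,590,000 − 38,000·880,000) / (1,590,000 − 880,000) = 1,049,350,000,000 / 710,000 = 1,477,957.75.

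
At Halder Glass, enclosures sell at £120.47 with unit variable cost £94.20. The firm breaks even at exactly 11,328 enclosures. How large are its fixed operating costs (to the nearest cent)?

Unit CM = price − variable cost = £120.47 − £94.20 = £26.27.
Fixed costs = break-even units × CM = 11,328 × £26.27 = £297,586.56.

£297,586.56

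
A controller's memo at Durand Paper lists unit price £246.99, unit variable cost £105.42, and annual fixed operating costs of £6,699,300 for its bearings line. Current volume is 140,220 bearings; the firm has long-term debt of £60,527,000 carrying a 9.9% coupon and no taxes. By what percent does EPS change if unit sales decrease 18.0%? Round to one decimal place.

At 140,220 units, contribution = 140,220 × £141.57 = £19,850,945.40.
Subtracting fixed costs: EBIT = £19,850,945.40 − £6,699,300 = £13,151,645.40.
After interest of £5,992,173.00, pre-tax earnings = £7,159,472.40.
Degree of combined leverage = contribution ÷ (EBIT − I) = £19,850,945.40 ÷ £7,159,472.40 = 2.7727.
EPS therefore changes by 2.7727 × (-18.0%) = -49.9%.

-49.9%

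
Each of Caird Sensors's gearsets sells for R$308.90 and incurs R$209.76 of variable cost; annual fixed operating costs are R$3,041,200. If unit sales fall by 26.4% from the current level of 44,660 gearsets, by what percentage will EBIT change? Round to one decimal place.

Contribution at this volume is 44,660 × R$99.14 = R$4,427,592.40.
Operating income = contribution − fixed costs = R$4,427,592.40 − R$3,041,200 = R$1,386,392.40.
So DOL = total CM / EBIT = R$4,427,592.40 / R$1,386,392.40 = 3.1936.
%ΔEBIT = DOL × %ΔSales = 3.1936 × -26.4% = -84.3%.

-84.3%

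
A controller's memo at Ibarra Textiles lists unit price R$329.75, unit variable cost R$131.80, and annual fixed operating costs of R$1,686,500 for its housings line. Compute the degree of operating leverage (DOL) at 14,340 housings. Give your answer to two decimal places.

2.46

Total contribution margin = 14,340 × R$197.95 = R$2,838,603.00.
Operating income = contribution − fixed costs = R$2,838,603.00 − R$1,686,500 = R$1,152,103.00.
So DOL = total CM / EBIT = R$2,838,603.00 / R$1,152,103.00 = 2.4638.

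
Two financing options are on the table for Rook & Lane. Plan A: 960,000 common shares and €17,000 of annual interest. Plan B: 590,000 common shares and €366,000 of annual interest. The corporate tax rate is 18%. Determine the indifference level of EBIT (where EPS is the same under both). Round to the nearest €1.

€922,514

Set EPS_A = EPS_B: (EBIT − €17,000)(1 − 0.18) ÷ 960,000 = (EBIT − €366,000)(1 − 0.18) ÷ 590,000.
The (1 − t) factor cancels: (EBIT − 17,000) × 590,000 = (EBIT − 366,000) × 960,000.
EBIT × (960,000 − 590,000) = 366,000 × 960,000 − 17,000 × 590,000 = 341,330,000,000, so EBIT = 341,330,000,000 ÷ 370,000 = 922,513.51.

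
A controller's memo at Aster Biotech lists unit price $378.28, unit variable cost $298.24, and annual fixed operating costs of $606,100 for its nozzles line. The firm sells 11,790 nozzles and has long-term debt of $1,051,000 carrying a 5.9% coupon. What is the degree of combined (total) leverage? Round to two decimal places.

3.42

At 11,790 units, contribution = 11,790 × $80.04 = $943,671.60.
Operating income = contribution − fixed costs = $943,671.60 − $606,100 = $337,571.60. Interest = $62,009.00, so EBIT − I = $275,562.60.
DCL = contribution ÷ (EBIT − I) = $943,671.60 ÷ $275,562.60 = 3.4245.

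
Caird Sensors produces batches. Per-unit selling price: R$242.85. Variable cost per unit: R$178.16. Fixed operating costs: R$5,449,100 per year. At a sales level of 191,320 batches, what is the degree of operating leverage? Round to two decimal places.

1.79

At 191,320 units, contribution = 191,320 × R$64.69 = R$12,376,490.80.
Operating income = contribution − fixed costs = R$12,376,490.80 − R$5,449,100 = R$6,927,390.80.
So DOL = total CM / EBIT = R$12,376,490.80 / R$6,927,390.80 = 1.7866.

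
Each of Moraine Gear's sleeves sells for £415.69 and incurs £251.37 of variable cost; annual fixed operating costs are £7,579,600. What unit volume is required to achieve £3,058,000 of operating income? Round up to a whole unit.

Contribution margin per unit = £415.69 − £251.37 = £164.32.
Units = (FC + target) / CM = (£7,579,600 + £3,058,000) / £164.32 = 64,737.10, so 64,738 sleeves.

64,738 sleeves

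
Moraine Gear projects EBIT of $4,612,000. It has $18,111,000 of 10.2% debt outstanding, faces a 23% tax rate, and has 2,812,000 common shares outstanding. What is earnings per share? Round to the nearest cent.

Pre-tax income = $4,612,000 − $1,847,322.00 = $2,764,678.00.
After tax at 23%: net income = $2,764,678.00 × 0.77 = $2,128,802.06.
EPS = $2,128,802.06 ÷ 2,812,000 = $0.76.

$0.76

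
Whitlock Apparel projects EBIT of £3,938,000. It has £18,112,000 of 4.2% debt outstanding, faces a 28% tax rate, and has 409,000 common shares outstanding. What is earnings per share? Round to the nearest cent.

Pre-tax income = £3,938,000 − £760,704.00 = £3,177,296.00.
After tax at 28%: net income = £3,177,296.00 × 0.72 = £2,287,653.12.
Per share: £2,287,653.12 / 409,000 shares = £5.59.

£5.59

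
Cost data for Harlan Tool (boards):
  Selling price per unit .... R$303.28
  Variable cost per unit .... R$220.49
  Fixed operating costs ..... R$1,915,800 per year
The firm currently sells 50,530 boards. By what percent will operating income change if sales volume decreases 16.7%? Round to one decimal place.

-30.8%

At 50,530 units, contribution = 50,530 × R$82.79 = R$4,183,378.70.
Subtracting fixed costs: EBIT = R$4,183,378.70 − R$1,915,800 = R$2,267,578.70.
So DOL = total CM / EBIT = R$4,183,378.70 / R$2,267,578.70 = 1.8449.
So EBIT moves 1.8449 × (-16.7%) = -30.8%.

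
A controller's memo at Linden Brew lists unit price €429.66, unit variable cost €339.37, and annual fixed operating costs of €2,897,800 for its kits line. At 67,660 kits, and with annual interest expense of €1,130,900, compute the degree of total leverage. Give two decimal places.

At 67,660 units, contribution = 67,660 × €90.29 = €6,109,021.40.
Operating income = contribution − fixed costs = €6,109,021.40 − €2,897,800 = €3,211,221.40. Interest = €1,130,900.00, so EBIT − I = €2,080,321.40.
DCL = contribution ÷ (EBIT − I) = €6,109,021.40 ÷ €2,080,321.40 = 2.9366.

2.94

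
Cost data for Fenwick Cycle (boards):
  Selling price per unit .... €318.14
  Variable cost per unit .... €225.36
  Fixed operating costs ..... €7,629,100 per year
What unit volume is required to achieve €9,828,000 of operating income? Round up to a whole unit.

188,156 boards

Contribution margin per unit = €318.14 − €225.36 = €92.78.
Need Q such that Q × €92.78 − €7,629,100 = €9,828,000, i.e. Q = €17,457,100 / €92.78 = 188,155.85 → 188,156.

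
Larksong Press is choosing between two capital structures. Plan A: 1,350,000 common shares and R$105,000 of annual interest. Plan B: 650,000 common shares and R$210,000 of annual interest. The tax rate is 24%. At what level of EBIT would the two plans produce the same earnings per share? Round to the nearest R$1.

R$307,500

At indifference, (EBIT − 105,000)(1 − t)/1,350,000 = (EBIT − 210,000)(1 − t)/650,000.
The (1 − t) factor cancels: (EBIT − 105,000) × 650,000 = (EBIT − 210,000) × 1,350,000.
EBIT × (1,350,000 − 650,000) = 210,000 × 1,350,000 − 105,000 × 650,000 = 215,250,000,000, so EBIT = 215,250,000,000 ÷ 700,000 = 307,500.00.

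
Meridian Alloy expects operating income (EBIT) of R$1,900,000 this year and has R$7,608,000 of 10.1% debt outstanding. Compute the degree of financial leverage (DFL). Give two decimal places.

1.68

Interest = R$768,408.00.
Degree of financial leverage = EBIT / (EBIT − interest) = R$1,900,000 / R$1,131,592.00 = 1.6791.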